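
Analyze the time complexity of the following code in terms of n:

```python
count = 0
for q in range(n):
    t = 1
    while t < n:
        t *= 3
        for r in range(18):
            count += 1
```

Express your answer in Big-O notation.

Each loop level contributes: n × log n × 1. Multiplying the contributions gives O(n log n).

Answer: O(n log n)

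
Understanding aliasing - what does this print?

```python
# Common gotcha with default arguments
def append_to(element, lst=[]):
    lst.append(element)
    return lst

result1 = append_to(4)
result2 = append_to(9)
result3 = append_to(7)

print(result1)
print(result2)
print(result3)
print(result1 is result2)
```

Key concept: mutable default argument gotcha.
Step by step:
`result1 = append_to(4)` → result1 = [4]
`result2 = append_to(9)` → result1 = [4, 9] (same object as result2); result2 = [4, 9] (same object as result1)
`result3 = append_to(7)` → result1 = [4, 9, 7] (same object as result2, result3); result2 = [4, 9, 7] (same object as result1, result3); result3 = [4, 9, 7] (same object as result1, result2)
`print(result1)` → prints [4, 9, 7]
`print(result2)` → prints [4, 9, 7]
`print(result3)` → prints [4, 9, 7]
`print(result1 is result2)` → prints True

Answer:
[4, 9, 7]
[4, 9, 7]
[4, 9, 7]
True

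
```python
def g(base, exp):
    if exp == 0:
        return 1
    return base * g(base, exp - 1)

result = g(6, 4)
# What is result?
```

g(6, 4) = 6 * 6 * 6 * 6 = 1296

Answer: 1296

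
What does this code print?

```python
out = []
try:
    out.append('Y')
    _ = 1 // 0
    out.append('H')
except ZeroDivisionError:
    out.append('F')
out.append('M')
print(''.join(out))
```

Execution trace: 'Y' (try body) → 'F' (except ZeroDivisionError) → 'M' (after the try/except). Output: YFM

Answer: YFM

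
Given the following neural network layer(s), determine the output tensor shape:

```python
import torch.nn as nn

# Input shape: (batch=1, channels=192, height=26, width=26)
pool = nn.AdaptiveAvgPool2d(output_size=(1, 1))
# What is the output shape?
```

Input: (1, 192, 26, 26) -> Output: (1, 192, 1, 1)

Answer: (1, 192, 1, 1)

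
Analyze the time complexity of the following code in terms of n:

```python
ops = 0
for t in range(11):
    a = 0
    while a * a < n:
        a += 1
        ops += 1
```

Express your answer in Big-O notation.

Each loop level contributes: 1 × √n. Multiplying the contributions gives O(√n).

Answer: O(√n)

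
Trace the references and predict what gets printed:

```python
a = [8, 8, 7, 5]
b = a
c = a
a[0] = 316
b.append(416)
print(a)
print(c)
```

Key concept: multiple aliases.
Step by step:
`a = [8, 8, 7, 5]` → a = [8, 8, 7, 5]
`b = a` → b = [8, 8, 7, 5] (same object as a)
`c = a` → c = [8, 8, 7, 5] (same object as a, b)
`a[0] = 316` → a = [316, 8, 7, 5] (same object as b, c); b = [316, 8, 7, 5] (same object as a, c); c = [316, 8, 7, 5] (same object as a, b)
`b.append(416)` → a = [316, 8, 7, 5, 416] (same object as b, c); b = [316, 8, 7, 5, 416] (same object as a, c); c = [316, 8, 7, 5, 416] (same object as a, b)
`print(a)` → prints [316, 8, 7, 5, 416]
`print(c)` → prints [316, 8, 7, 5, 416]

Answer:
[316, 8, 7, 5, 416]
[316, 8, 7, 5, 416]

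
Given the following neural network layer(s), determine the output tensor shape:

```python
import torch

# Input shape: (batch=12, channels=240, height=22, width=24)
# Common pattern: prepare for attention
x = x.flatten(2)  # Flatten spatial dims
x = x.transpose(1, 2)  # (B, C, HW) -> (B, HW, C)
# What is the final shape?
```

Input: (12, 240, 22, 24) -> after flatten(2): (12, 240, 528) -> Output: (12, 528, 240)

Answer: (12, 528, 240)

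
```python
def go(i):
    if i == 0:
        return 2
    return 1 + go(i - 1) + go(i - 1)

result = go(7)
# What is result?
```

go(i) = 1 + 2·go(i-1), go(0)=2. Closed form: (2+1)·2^7 - 1 = 383.

Answer: 383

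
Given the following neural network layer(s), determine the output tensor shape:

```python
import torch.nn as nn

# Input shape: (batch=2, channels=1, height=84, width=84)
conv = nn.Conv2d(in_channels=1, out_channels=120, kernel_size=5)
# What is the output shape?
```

Input: (2, 1, 84, 84) -> Output: (2, 120, 80, 80)

Answer: (2, 120, 80, 80)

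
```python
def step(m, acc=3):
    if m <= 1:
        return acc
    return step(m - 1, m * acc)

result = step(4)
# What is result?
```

Accumulator trace (n, acc): (4, 3) -> (3, 12) -> (2, 36) -> (1, 72) -> return 72

Answer: 72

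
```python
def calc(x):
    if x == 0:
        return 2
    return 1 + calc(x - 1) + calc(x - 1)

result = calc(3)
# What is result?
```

calc(x) = 1 + 2·calc(x-1), calc(0)=2. Closed form: (2+1)·2^3 - 1 = 23.

Answer: 23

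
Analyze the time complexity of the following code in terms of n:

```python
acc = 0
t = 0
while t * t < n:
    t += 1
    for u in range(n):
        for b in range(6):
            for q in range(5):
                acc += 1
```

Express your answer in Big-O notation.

Each loop level contributes: √n × n × 1 × 1. Multiplying the contributions gives O(n√n).

Answer: O(n√n)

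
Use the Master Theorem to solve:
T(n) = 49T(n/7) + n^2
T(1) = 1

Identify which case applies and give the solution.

a=49, b=7, f(n)=n^2. log_7(49) = 2. Since c=2 = 2, Case 2 applies: T(n) = Θ(n^log_b(a) · log n) = O(n^2 log n).

Answer: O(n^2 log n) - Case 2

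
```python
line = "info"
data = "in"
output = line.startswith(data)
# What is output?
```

Trace:
`line = "info"` → line = 'info'
`data = "in"` → data = 'in'
`output = line.startswith(data)` → output = True
So output = True

Answer: True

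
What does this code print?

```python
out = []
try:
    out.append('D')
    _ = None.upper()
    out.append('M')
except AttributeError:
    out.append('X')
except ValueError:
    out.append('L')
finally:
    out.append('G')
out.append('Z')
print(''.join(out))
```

Execution trace: 'D' (try body) → 'X' (except AttributeError) → 'G' (finally) → 'Z' (after the try/except). Output: DXGZ

Answer: DXGZ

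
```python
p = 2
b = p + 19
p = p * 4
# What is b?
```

Trace:
`p = 2` → p = 2
`b = p + 19` → b = 21
`p = p * 4` → p = 8
So b = 21

Answer: 21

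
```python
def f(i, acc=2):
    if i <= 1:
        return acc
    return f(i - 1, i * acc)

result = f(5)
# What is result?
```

Accumulator trace (n, acc): (5, 2) -> (4, 10) -> (3, 40) -> (2, 120) -> (1, 240) -> return 240

Answer: 240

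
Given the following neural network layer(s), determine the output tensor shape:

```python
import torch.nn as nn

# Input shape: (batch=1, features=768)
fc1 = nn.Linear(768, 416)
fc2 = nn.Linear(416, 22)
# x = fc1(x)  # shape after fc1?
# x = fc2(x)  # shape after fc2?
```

Input: (1, 768) -> after fc1: (1, 416) -> Output: (1, 22)

Answer: (1, 22)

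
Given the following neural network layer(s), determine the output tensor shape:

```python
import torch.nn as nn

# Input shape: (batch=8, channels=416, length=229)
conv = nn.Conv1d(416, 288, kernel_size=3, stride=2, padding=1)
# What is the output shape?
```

Input: (8, 416, 229) -> Output: (8, 288, 115)

Answer: (8, 288, 115)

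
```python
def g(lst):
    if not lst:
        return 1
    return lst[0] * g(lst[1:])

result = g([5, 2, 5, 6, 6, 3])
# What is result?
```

Product over [5, 2, 5, 6, 6, 3] = 5 * 2 * 5 * 6 * 6 * 3 = 5400

Answer: 5400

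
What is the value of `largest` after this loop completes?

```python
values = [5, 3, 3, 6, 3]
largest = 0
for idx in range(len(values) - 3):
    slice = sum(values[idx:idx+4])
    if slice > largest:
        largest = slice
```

Max sum of 4-element window in [5, 3, 3, 6, 3]
`largest` takes the values: 0 → 17

Answer: 17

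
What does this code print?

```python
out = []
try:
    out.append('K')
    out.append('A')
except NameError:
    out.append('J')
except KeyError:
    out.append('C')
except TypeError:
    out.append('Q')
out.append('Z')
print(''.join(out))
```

Execution trace: 'K' (try body) → 'A' (try body, no exception) → 'Z' (after the try/except). Output: KAZ

Answer: KAZ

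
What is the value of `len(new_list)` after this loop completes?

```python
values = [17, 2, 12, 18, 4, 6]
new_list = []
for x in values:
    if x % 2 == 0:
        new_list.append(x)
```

Count even numbers in [17, 2, 12, 18, 4, 6]
`new_list` takes the values: [] → [2] → [2, 12] → [2, 12, 18] → [2, 12, 18, 4] → [2, 12, 18, 4, 6]
So `len(new_list)` = 5

Answer: 5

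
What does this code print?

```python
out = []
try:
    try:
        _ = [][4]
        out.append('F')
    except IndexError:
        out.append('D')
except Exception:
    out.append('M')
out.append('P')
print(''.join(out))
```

Execution trace: 'D' (inner except IndexError) → 'P' (after the try/except). Output: DP

Answer: DP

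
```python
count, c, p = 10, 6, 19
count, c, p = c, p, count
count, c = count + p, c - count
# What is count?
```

Trace:
`count, c, p = 10, 6, 19` → count = 10; c = 6; p = 19
`count, c, p = c, p, count` → count = 6; c = 19; p = 10
`count, c = count + p, c - count` → count = 16; c = 13
So count = 16

Answer: 16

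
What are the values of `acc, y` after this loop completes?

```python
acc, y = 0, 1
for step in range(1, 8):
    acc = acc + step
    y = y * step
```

Sum and factorial of 1 to 7
`acc, y` takes the values: (0, 1) → (1, 1) → (3, 1) → (3, 2) → (6, 2) → (6, 6) → (10, 6) → (10, 24) → (15, 24) → (15, 120) → (21, 120) → (21, 720) → (28, 720) → (28, 5040)

Answer: 28, 5040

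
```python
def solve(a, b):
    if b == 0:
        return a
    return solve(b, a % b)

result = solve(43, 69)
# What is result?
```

solve(43, 69) -> solve(69, 43) -> solve(43, 26) -> solve(26, 17) -> solve(17, 9) -> solve(9, 8) -> solve(8, 1) -> solve(1, 0) -> 1

Answer: 1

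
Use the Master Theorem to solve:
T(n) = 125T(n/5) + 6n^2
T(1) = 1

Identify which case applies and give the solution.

a=125, b=5, f(n)=6n^2. log_5(125) = 3. Since c=2 < 3, Case 1 applies: T(n) = Θ(n^log_b(a)) = O(n^3).

Answer: O(n^3) - Case 1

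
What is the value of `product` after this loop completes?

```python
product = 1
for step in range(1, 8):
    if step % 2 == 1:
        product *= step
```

Product of odd numbers 1 to 7
`product` takes the values: 1 → 3 → 15 → 105

Answer: 105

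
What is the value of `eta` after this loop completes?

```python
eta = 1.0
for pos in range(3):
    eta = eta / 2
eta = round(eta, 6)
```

Halving LR 3 times: 1 / 2^3
`eta` takes the values: 1.0 → 0.5 → 0.25 → 0.125

Answer: 0.125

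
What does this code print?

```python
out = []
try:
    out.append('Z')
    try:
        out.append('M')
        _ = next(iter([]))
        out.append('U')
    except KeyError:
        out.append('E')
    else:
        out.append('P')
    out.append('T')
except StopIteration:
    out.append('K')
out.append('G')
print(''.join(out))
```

Execution trace: 'Z' (try body) → 'M' (inner try body) → 'K' (except StopIteration) → 'G' (after the try/except). Output: ZMKG

Answer: ZMKG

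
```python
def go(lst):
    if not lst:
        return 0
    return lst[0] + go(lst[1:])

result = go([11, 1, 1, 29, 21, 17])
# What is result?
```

11 + 1 + 1 + 29 + 21 + 17 + 0 = 80

Answer: 80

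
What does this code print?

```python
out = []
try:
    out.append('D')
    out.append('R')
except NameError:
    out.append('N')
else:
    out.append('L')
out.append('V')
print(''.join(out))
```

Execution trace: 'D' (try body) → 'R' (try body, no exception) → 'L' (else) → 'V' (after the try/except). Output: DRLV

Answer: DRLV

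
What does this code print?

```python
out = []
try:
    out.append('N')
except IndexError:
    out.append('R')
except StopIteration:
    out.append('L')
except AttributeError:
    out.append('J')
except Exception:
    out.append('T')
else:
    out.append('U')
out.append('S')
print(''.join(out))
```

Execution trace: 'N' (try body, no exception) → 'U' (else) → 'S' (after the try/except). Output: NUS

Answer: NUS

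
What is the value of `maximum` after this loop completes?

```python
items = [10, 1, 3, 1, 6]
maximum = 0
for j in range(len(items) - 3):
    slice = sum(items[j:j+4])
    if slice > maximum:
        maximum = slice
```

Max sum of 4-element window in [10, 1, 3, 1, 6]
`maximum` takes the values: 0 → 15

Answer: 15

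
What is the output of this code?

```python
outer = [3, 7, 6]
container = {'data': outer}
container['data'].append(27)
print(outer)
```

Key concept: dict holds reference to list.
Step by step:
`outer = [3, 7, 6]` → outer = [3, 7, 6]
`container = {'data': outer}` → container = {'data': [3, 7, 6]}
`container['data'].append(27)` → outer = [3, 7, 6, 27]; container = {'data': [3, 7, 6, 27]}
`print(outer)` → prints [3, 7, 6, 27]

Answer: [3, 7, 6, 27]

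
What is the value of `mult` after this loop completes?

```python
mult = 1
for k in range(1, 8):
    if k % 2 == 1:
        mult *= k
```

Product of odd numbers 1 to 7
`mult` takes the values: 1 → 3 → 15 → 105

Answer: 105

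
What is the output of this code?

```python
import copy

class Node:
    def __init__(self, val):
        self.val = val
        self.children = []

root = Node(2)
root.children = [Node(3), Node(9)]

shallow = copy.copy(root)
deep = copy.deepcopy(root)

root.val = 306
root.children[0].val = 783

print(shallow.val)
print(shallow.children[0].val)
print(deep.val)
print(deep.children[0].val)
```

Key concept: deep copy with custom objects.
Step by step:
`root = Node(2)` → root = Node(val=2, children=[])
`root.children = [Node(3), Node(9)]` → root = Node(val=2, children=[Node(val=3, children=[]), Node(val=9, children=[])])
`shallow = copy.copy(root)` → shallow = Node(val=2, children=[Node(val=3, children=[]), Node(val=9, children=[])])
`deep = copy.deepcopy(root)` → deep = Node(val=2, children=[Node(val=3, children=[]), Node(val=9, children=[])])
`root.val = 306` → root = Node(val=306, children=[Node(val=3, children=[]), Node(val=9, children=[])])
`root.children[0].val = 783` → root = Node(val=306, children=[Node(val=783, children=[]), Node(val=9, children=[])]); shallow = Node(val=2, children=[Node(val=783, children=[]), Node(val=9, children=[])])
`print(shallow.val)` → prints 2
`print(shallow.children[0].val)` → prints 783
`print(deep.val)` → prints 2
`print(deep.children[0].val)` → prints 3

Answer:
2
783
2
3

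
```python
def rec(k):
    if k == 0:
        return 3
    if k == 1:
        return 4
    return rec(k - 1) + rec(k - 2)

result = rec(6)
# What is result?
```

Build up from base cases: rec(0)=3, rec(1)=4, rec(2)=7, rec(3)=11, rec(4)=18, rec(5)=29, rec(6)=47

Answer: 47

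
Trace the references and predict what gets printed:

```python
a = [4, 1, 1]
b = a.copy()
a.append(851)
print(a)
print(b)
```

Key concept: list.copy() creates independent copy.
Step by step:
`a = [4, 1, 1]` → a = [4, 1, 1]
`b = a.copy()` → b = [4, 1, 1]
`a.append(851)` → a = [4, 1, 1, 851]
`print(a)` → prints [4, 1, 1, 851]
`print(b)` → prints [4, 1, 1]

Answer:
[4, 1, 1, 851]
[4, 1, 1]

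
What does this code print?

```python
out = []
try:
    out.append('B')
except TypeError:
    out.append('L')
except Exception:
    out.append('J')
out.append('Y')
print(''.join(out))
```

Execution trace: 'B' (try body, no exception) → 'Y' (after the try/except). Output: BY

Answer: BY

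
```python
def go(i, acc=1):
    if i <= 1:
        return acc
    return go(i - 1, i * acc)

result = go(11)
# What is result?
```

Accumulator trace (n, acc): (11, 1) -> (10, 11) -> (9, 110) -> (8, 990) -> (7, 7920) -> (6, 55440) -> (5, 332640) -> (4, 1663200) -> (3, 6652800) -> (2, 19958400) -> (1, 39916800) -> return 39916800

Answer: 39916800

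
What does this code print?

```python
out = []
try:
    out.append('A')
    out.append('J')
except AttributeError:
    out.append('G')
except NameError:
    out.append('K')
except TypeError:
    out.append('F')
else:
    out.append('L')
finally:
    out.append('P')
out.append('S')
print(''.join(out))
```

Execution trace: 'A' (try body) → 'J' (try body, no exception) → 'L' (else) → 'P' (finally) → 'S' (after the try/except). Output: AJLPS

Answer: AJLPS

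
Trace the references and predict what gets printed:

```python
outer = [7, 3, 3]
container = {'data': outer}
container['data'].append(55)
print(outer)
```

Key concept: dict holds reference to list.
Step by step:
`outer = [7, 3, 3]` → outer = [7, 3, 3]
`container = {'data': outer}` → container = {'data': [7, 3, 3]}
`container['data'].append(55)` → outer = [7, 3, 3, 55]; container = {'data': [7, 3, 3, 55]}
`print(outer)` → prints [7, 3, 3, 55]

Answer: [7, 3, 3, 55]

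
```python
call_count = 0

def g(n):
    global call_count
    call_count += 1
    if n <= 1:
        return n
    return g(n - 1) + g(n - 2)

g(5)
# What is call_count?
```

Calls(n) = 1 + Calls(n-1) + Calls(n-2); Calls(0)=Calls(1)=1. For n=5 this gives 15.

Answer: 15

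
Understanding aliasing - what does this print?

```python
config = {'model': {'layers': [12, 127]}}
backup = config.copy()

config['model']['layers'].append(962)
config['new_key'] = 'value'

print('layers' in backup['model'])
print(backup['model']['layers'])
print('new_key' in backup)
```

Key concept: shallow copy gotcha with nested dict.
Step by step:
`config = {'model': {'layers': [12, 127]}}` → config = {'model': {'layers': [12, 127]}}
`backup = config.copy()` → backup = {'model': {'layers': [12, 127]}}
`config['model']['layers'].append(962)` → config = {'model': {'layers': [12, 127, 962]}}; backup = {'model': {'layers': [12, 127, 962]}}
`config['new_key'] = 'value'` → config = {'model': {'layers': [12, 127, 962]}, 'new_key': 'value'}
`print('layers' in backup['model'])` → prints True
`print(backup['model']['layers'])` → prints [12, 127, 962]
`print('new_key' in backup)` → prints False

Answer:
True
[12, 127, 962]
False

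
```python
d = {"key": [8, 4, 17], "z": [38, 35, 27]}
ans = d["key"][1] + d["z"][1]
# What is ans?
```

Trace:
`d = {"key": [8, 4, 17], "z": [38, 35, 27]}` → d = {'key': [8, 4, 17], 'z': [38, 35, 27]}
`ans = d["key"][1] + d["z"][1]` → ans = 39
So ans = 39

Answer: 39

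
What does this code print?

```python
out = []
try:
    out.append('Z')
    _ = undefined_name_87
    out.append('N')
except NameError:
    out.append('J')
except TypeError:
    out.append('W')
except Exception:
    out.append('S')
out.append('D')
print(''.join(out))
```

Execution trace: 'Z' (try body) → 'J' (except NameError) → 'D' (after the try/except). Output: ZJD

Answer: ZJD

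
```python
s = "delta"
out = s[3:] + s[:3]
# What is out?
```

Trace:
`s = "delta"` → s = 'delta'
`out = s[3:] + s[:3]` → out = 'tadel'
So out = 'tadel'

Answer: 'tadel'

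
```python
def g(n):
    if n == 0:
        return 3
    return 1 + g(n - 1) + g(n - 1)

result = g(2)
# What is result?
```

g(n) = 1 + 2·g(n-1), g(0)=3. Closed form: (3+1)·2^2 - 1 = 15.

Answer: 15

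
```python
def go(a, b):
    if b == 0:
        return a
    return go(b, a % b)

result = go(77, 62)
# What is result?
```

go(77, 62) -> go(62, 15) -> go(15, 2) -> go(2, 1) -> go(1, 0) -> 1

Answer: 1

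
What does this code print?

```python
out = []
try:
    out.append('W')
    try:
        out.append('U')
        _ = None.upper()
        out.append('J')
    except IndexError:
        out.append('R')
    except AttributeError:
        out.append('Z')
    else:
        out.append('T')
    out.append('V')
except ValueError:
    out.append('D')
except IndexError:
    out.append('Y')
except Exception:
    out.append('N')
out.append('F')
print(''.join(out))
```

Execution trace: 'W' (try body) → 'U' (inner try body) → 'Z' (inner except AttributeError) → 'V' (try body, no exception) → 'F' (after the try/except). Output: WUZVF

Answer: WUZVF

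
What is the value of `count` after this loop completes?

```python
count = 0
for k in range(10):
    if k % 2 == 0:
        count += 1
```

Count numbers divisible by 2 in range(10)
`count` takes the values: 0 → 1 → 2 → 3 → 4 → 5

Answer: 5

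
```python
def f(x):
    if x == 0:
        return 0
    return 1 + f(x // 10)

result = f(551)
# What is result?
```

Count of digits of 551: 3

Answer: 3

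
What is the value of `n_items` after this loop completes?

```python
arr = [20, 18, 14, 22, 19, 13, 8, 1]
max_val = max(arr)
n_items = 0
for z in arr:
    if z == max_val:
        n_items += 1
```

Count of max value 22 in [20, 18, 14, 22, 19, 13, 8, 1]
`n_items` takes the values: 0 → 1

Answer: 1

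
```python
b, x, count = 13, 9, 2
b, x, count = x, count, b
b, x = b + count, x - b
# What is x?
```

Trace:
`b, x, count = 13, 9, 2` → b = 13; x = 9; count = 2
`b, x, count = x, count, b` → b = 9; x = 2; count = 13
`b, x = b + count, x - b` → b = 22; x = -7
So x = -7

Answer: -7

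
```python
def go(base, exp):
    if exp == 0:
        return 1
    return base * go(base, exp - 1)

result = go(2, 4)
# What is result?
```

go(2, 4) = 2 * 2 * 2 * 2 = 16

Answer: 16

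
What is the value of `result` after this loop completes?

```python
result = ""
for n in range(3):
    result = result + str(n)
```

Concatenate digits 0 to 2
`result` takes the values: "" → "0" → "01" → "012"

Answer: "012"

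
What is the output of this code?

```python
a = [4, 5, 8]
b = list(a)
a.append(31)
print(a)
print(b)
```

Key concept: list() constructor creates copy.
Step by step:
`a = [4, 5, 8]` → a = [4, 5, 8]
`b = list(a)` → b = [4, 5, 8]
`a.append(31)` → a = [4, 5, 8, 31]
`print(a)` → prints [4, 5, 8, 31]
`print(b)` → prints [4, 5, 8]

Answer:
[4, 5, 8, 31]
[4, 5, 8]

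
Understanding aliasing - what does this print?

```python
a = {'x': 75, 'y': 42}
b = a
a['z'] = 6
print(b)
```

Key concept: dict aliasing.
Step by step:
`a = {'x': 75, 'y': 42}` → a = {'x': 75, 'y': 42}
`b = a` → b = {'x': 75, 'y': 42} (same object as a)
`a['z'] = 6` → a = {'x': 75, 'y': 42, 'z': 6} (same object as b); b = {'x': 75, 'y': 42, 'z': 6} (same object as a)
`print(b)` → prints {'x': 75, 'y': 42, 'z': 6}

Answer: {'x': 75, 'y': 42, 'z': 6}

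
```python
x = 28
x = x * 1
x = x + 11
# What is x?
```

Trace:
`x = 28` → x = 28
`x = x * 1` → x = 28
`x = x + 11` → x = 39
So x = 39

Answer: 39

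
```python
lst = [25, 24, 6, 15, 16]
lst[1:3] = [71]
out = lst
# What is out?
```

Trace:
`lst = [25, 24, 6, 15, 16]` → lst = [25, 24, 6, 15, 16]
`lst[1:3] = [71]` → lst = [25, 71, 15, 16]
`out = lst` → out = [25, 71, 15, 16]
So out = [25, 71, 15, 16]

Answer: [25, 71, 15, 16]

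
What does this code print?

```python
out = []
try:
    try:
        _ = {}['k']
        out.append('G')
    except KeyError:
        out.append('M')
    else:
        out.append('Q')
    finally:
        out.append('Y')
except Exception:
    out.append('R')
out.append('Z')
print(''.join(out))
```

Execution trace: 'M' (inner except KeyError) → 'Y' (inner finally) → 'Z' (after the try/except). Output: MYZ

Answer: MYZ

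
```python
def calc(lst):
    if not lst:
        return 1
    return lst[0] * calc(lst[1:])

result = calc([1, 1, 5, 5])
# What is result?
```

Product over [1, 1, 5, 5] = 1 * 1 * 5 * 5 = 25

Answer: 25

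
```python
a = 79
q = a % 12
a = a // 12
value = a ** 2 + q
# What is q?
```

Trace:
`a = 79` → a = 79
`q = a % 12` → q = 7
`a = a // 12` → a = 6
`value = a ** 2 + q` → value = 43
So q = 7

Answer: 7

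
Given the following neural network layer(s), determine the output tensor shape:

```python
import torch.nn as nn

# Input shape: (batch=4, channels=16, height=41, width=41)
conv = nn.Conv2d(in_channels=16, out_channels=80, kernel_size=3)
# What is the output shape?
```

Input: (4, 16, 41, 41) -> Output: (4, 80, 39, 39)

Answer: (4, 80, 39, 39)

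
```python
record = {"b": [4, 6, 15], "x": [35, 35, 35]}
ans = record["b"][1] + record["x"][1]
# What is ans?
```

Trace:
`record = {"b": [4, 6, 15], "x": [35, 35, 35]}` → record = {'b': [4, 6, 15], 'x': [35, 35, 35]}
`ans = record["b"][1] + record["x"][1]` → ans = 41
So ans = 41

Answer: 41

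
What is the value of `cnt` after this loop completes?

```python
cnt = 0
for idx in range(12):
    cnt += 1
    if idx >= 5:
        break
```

Loop breaks when idx reaches 5, cnt is 6
`cnt` takes the values: 0 → 1 → 2 → 3 → 4 → 5 → 6

Answer: 6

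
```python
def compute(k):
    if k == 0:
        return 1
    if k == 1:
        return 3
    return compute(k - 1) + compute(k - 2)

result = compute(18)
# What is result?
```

Build up from base cases: compute(0)=1, compute(1)=3, compute(2)=4, compute(3)=7, compute(4)=11, compute(5)=18, compute(6)=29, ..., compute(18)=9349

Answer: 9349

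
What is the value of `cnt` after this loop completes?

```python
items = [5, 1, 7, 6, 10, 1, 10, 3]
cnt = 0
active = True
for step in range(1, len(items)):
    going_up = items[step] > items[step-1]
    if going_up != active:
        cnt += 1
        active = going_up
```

Count direction changes in [5, 1, 7, 6, 10, 1, 10, 3]
`cnt` takes the values: 0 → 1 → 2 → 3 → 4 → 5 → 6 → 7

Answer: 7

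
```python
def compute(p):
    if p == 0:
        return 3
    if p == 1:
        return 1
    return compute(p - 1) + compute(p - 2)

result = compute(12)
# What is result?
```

Build up from base cases: compute(0)=3, compute(1)=1, compute(2)=4, compute(3)=5, compute(4)=9, compute(5)=14, compute(6)=23, ..., compute(12)=411

Answer: 411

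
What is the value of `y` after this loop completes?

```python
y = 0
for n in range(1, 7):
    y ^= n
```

XOR of 1 to 6
`y` takes the values: 0 → 1 → 3 → 0 → 4 → 1 → 7

Answer: 7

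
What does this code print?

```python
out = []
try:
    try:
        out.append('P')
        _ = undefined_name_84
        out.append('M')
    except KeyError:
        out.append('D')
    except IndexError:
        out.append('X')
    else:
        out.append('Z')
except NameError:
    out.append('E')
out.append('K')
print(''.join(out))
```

Execution trace: 'P' (try body) → 'E' (outer except NameError) → 'K' (after the try/except). Output: PEK

Answer: PEK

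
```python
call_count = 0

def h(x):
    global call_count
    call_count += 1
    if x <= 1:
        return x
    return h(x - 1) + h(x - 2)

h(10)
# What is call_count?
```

Calls(x) = 1 + Calls(x-1) + Calls(x-2); Calls(0)=Calls(1)=1. For x=10 this gives 177.

Answer: 177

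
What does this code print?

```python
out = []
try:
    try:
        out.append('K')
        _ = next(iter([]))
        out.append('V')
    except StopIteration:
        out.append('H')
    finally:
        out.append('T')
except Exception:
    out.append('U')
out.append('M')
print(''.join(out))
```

Execution trace: 'K' (inner try body) → 'H' (inner except StopIteration) → 'T' (inner finally) → 'M' (after the try/except). Output: KHTM

Answer: KHTM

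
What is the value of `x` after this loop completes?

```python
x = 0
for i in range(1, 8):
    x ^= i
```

XOR of 1 to 7
`x` takes the values: 0 → 1 → 3 → 0 → 4 → 1 → 7 → 0

Answer: 0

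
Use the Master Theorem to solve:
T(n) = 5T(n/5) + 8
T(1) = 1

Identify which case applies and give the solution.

a=5, b=5, f(n)=8. log_5(5) = 1. Since c=0 < 1, Case 1 applies: T(n) = Θ(n^log_b(a)) = O(n).

Answer: O(n) - Case 1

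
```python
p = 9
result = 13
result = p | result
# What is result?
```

Trace:
`p = 9` → p = 9
`result = 13` → result = 13
`result = p | result` → result = 13
So result = 13

Answer: 13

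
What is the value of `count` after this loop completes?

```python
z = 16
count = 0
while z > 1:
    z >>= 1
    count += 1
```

Count right shifts until 1
`count` takes the values: 0 → 1 → 2 → 3 → 4

Answer: 4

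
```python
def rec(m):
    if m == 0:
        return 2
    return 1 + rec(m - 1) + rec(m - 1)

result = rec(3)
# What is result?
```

rec(m) = 1 + 2·rec(m-1), rec(0)=2. Closed form: (2+1)·2^3 - 1 = 23.

Answer: 23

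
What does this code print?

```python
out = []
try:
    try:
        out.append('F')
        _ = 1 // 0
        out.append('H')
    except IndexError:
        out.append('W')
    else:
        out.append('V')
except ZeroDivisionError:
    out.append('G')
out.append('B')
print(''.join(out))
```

Execution trace: 'F' (try body) → 'G' (outer except ZeroDivisionError) → 'B' (after the try/except). Output: FGB

Answer: FGB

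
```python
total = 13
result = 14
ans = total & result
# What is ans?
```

Trace:
`total = 13` → total = 13
`result = 14` → result = 14
`ans = total & result` → ans = 12
So ans = 12

Answer: 12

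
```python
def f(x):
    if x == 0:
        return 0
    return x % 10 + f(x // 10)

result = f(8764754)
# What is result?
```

Sum of digits of 8764754: 4 + 5 + 7 + 4 + 6 + 7 + 8 = 41

Answer: 41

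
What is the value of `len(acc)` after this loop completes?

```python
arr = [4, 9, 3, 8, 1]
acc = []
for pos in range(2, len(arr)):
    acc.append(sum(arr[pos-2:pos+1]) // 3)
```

Number of 3-element averages
`acc` takes the values: [] → [5] → [5, 6] → [5, 6, 4]
So `len(acc)` = 3

Answer: 3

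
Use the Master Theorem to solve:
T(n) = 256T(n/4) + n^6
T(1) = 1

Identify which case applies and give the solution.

a=256, b=4, f(n)=n^6. log_4(256) = 4. Since c=6 > 4 and the regularity condition holds (256(n/4)^6 = (256/4^6)n^6 with 256/4^6 < 1), Case 3 applies: T(n) = Θ(f(n)) = O(n^6).

Answer: O(n^6) - Case 3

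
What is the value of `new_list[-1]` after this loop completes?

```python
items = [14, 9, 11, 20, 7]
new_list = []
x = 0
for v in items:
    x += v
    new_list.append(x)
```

Cumulative sum ends at 61
`new_list` takes the values: [] → [14] → [14, 23] → [14, 23, 34] → [14, 23, 34, 54] → [14, 23, 34, 54, 61]
So `new_list[-1]` = 61

Answer: 61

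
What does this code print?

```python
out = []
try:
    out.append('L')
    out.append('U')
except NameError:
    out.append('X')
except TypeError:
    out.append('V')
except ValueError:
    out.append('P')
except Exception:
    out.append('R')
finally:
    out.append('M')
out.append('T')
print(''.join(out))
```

Execution trace: 'L' (try body) → 'U' (try body, no exception) → 'M' (finally) → 'T' (after the try/except). Output: LUMT

Answer: LUMT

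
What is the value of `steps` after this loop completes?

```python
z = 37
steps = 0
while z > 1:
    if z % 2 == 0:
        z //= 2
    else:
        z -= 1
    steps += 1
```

Steps to reduce 37 to 1
`steps` takes the values: 0 → 1 → 2 → 3 → 4 → 5 → 6 → 7

Answer: 7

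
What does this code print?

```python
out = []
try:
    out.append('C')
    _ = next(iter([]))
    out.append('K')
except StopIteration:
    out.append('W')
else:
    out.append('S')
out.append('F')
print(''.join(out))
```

Execution trace: 'C' (try body) → 'W' (except StopIteration) → 'F' (after the try/except). Output: CWF

Answer: CWF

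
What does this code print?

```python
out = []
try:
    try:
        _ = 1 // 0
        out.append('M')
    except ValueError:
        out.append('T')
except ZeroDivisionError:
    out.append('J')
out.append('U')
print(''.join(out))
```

Execution trace: 'J' (outer except ZeroDivisionError) → 'U' (after the try/except). Output: JU

Answer: JU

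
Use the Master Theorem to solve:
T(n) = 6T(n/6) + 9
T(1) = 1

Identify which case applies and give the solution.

a=6, b=6, f(n)=9. log_6(6) = 1. Since c=0 < 1, Case 1 applies: T(n) = Θ(n^log_b(a)) = O(n).

Answer: O(n) - Case 1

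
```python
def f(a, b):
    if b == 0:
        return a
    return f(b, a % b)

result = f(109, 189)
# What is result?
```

f(109, 189) -> f(189, 109) -> f(109, 80) -> f(80, 29) -> f(29, 22) -> f(22, 7) -> f(7, 1) -> f(1, 0) -> 1

Answer: 1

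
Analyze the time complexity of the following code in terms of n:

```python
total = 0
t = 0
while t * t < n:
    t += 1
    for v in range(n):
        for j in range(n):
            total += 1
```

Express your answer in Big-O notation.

Each loop level contributes: √n × n × n. Multiplying the contributions gives O(n^2√n).

Answer: O(n^2√n)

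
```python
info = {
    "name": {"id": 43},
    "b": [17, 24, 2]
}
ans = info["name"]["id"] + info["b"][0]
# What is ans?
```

Trace:
`info = { ...` → info = {'name': {'id': 43}, 'b': [17, 24, 2]}
`ans = info["name"]["id"] + info["b"][0]` → ans = 60
So ans = 60

Answer: 60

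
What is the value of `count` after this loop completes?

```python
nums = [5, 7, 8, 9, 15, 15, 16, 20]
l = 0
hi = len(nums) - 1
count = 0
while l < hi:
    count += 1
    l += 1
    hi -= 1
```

Iterations until pointers meet (list length 8)
`count` takes the values: 0 → 1 → 2 → 3 → 4

Answer: 4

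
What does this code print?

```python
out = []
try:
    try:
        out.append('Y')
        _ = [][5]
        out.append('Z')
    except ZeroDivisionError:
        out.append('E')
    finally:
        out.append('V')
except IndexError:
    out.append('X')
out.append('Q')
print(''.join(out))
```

Execution trace: 'Y' (try body) → 'V' (finally) → 'X' (outer except IndexError) → 'Q' (after the try/except). Output: YVXQ

Answer: YVXQ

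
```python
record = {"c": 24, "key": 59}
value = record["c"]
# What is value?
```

Trace:
`record = {"c": 24, "key": 59}` → record = {'c': 24, 'key': 59}
`value = record["c"]` → value = 24
So value = 24

Answer: 24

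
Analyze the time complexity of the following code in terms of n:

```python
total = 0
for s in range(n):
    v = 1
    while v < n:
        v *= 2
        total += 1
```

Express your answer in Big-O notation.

Each loop level contributes: n × log n. Multiplying the contributions gives O(n log n).

Answer: O(n log n)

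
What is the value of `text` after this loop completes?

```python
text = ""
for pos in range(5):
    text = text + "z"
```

Repeat 'z' 5 times
`text` takes the values: "" → "z" → "zz" → "zzz" → "zzzz" → "zzzzz"

Answer: "zzzzz"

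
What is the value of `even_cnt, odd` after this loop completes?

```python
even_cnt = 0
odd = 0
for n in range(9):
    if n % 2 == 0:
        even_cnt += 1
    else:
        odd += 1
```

Count evens and odds in range(9)
`even_cnt, odd` takes the values: (0, 0) → (1, 0) → (1, 1) → (2, 1) → (2, 2) → (3, 2) → (3, 3) → (4, 3) → (4, 4) → (5, 4)

Answer: 5, 4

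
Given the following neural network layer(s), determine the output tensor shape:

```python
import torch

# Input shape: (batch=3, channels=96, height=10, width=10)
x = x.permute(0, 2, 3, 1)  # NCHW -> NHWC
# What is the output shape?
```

Input: (3, 96, 10, 10) -> Output: (3, 10, 10, 96)

Answer: (3, 10, 10, 96)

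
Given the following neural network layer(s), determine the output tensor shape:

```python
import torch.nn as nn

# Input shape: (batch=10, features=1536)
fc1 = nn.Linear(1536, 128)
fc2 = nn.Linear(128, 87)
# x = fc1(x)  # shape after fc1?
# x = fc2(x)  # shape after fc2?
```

Input: (10, 1536) -> after fc1: (10, 128) -> Output: (10, 87)

Answer: (10, 87)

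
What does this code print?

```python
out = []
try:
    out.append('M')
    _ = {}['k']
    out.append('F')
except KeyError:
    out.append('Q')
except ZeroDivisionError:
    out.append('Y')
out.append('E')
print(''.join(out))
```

Execution trace: 'M' (try body) → 'Q' (except KeyError) → 'E' (after the try/except). Output: MQE

Answer: MQE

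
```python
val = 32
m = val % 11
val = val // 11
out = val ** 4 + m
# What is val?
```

Trace:
`val = 32` → val = 32
`m = val % 11` → m = 10
`val = val // 11` → val = 2
`out = val ** 4 + m` → out = 26
So val = 2

Answer: 2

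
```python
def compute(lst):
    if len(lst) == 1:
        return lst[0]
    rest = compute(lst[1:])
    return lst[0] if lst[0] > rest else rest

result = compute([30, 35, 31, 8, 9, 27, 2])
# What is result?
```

Recursive max over [30, 35, 31, 8, 9, 27, 2] = 35

Answer: 35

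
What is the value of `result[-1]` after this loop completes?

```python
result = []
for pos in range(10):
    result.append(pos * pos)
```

Last element of squares 0 to 9
`result` takes the values: [] → [0] → [0, 1] → [0, 1, 4] → [0, 1, 4, 9] → [0, 1, 4, 9, 16] → [0, 1, 4, 9, 16, 25] → [0, 1, 4, 9, 16, 25, 36] → [0, 1, 4, 9, 16, 25, 36, 49] → [0, 1, 4, 9, 16, 25, 36, 49, 64] → [0, 1, 4, 9, 16, 25, 36, 49, 64, 81]
So `result[-1]` = 81

Answer: 81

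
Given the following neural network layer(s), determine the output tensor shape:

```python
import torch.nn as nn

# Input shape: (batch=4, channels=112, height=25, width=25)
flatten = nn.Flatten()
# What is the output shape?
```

Input: (4, 112, 25, 25) -> Output: (4, 70000)

Answer: (4, 70000)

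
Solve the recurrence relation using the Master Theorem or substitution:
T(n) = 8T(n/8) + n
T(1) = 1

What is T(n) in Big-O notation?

By Master Theorem: a=8, b=8, f(n)=n. Since log_8(8) = 1 and f(n) = Θ(n^1), Case 2 applies. T(n) = O(n log n).

Answer: O(n log n)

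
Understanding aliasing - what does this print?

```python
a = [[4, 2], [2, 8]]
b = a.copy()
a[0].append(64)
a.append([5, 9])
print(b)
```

Key concept: shallow copy with nested lists.
Step by step:
`a = [[4, 2], [2, 8]]` → a = [[4, 2], [2, 8]]
`b = a.copy()` → b = [[4, 2], [2, 8]]
`a[0].append(64)` → a = [[4, 2, 64], [2, 8]]; b = [[4, 2, 64], [2, 8]]
`a.append([5, 9])` → a = [[4, 2, 64], [2, 8], [5, 9]]
`print(b)` → prints [[4, 2, 64], [2, 8]]

Answer: [[4, 2, 64], [2, 8]]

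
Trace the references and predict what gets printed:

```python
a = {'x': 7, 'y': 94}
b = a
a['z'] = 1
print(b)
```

Key concept: dict aliasing.
Step by step:
`a = {'x': 7, 'y': 94}` → a = {'x': 7, 'y': 94}
`b = a` → b = {'x': 7, 'y': 94} (same object as a)
`a['z'] = 1` → a = {'x': 7, 'y': 94, 'z': 1} (same object as b); b = {'x': 7, 'y': 94, 'z': 1} (same object as a)
`print(b)` → prints {'x': 7, 'y': 94, 'z': 1}

Answer: {'x': 7, 'y': 94, 'z': 1}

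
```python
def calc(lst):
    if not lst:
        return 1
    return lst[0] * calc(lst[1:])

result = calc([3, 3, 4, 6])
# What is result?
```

Product over [3, 3, 4, 6] = 3 * 3 * 4 * 6 = 216

Answer: 216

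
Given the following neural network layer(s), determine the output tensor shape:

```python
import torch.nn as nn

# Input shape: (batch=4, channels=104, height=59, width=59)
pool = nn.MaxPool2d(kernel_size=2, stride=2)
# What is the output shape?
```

Input: (4, 104, 59, 59) -> Output: (4, 104, 29, 29)

Answer: (4, 104, 29, 29)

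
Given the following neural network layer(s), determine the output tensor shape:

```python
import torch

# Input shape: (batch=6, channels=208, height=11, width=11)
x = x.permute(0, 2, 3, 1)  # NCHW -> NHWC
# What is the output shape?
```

Input: (6, 208, 11, 11) -> Output: (6, 11, 11, 208)

Answer: (6, 11, 11, 208)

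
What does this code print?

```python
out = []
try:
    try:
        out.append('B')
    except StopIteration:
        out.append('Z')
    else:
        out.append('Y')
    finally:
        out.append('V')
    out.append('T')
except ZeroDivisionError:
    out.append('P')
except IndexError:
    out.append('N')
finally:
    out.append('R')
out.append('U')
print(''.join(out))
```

Execution trace: 'B' (inner try body, no exception) → 'Y' (inner else) → 'V' (inner finally) → 'T' (try body, no exception) → 'R' (finally) → 'U' (after the try/except). Output: BYVTRU

Answer: BYVTRU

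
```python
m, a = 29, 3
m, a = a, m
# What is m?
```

Trace:
`m, a = 29, 3` → m = 29; a = 3
`m, a = a, m` → m = 3; a = 29
So m = 3

Answer: 3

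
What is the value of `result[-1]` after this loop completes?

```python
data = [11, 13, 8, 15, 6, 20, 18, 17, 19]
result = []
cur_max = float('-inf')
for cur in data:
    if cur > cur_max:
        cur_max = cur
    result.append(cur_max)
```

Running max ends at 20
`result` takes the values: [] → [11] → [11, 13] → [11, 13, 13] → [11, 13, 13, 15] → [11, 13, 13, 15, 15] → [11, 13, 13, 15, 15, 20] → [11, 13, 13, 15, 15, 20, 20] → [11, 13, 13, 15, 15, 20, 20, 20] → [11, 13, 13, 15, 15, 20, 20, 20, 20]
So `result[-1]` = 20

Answer: 20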